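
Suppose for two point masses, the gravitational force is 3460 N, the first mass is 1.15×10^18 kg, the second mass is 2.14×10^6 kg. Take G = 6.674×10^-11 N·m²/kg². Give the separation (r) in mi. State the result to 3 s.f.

Rearranging F = G·m₁·m₂/r² for r: r = √(G·m₁m₂/F).
F = 3460 N; m₁ = 1.15×10^18 kg; m₂ = 2.14×10^6 kg; G = 6.674×10^-11 N·m²/kg².
r = 2.179×10^5 m
2.179×10^5 m × (1 mi / 1609 m) = 135.4 mi

135 mi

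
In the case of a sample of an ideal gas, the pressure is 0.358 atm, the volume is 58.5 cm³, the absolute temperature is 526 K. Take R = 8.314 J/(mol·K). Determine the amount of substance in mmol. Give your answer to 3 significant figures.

0.485 mmol

Rearranging PV = nRT for n: n = PV/(RT).
P = 0.358 atm = 36274 Pa; V = 58.5 cm³ = 5.850×10^-5 m³; T = 526 K; R = 8.314 J/(mol·K).
n = 4.852×10^-4 mol
4.852×10^-4 mol × (1 mmol / 0.001000 mol) = 0.4852 mmol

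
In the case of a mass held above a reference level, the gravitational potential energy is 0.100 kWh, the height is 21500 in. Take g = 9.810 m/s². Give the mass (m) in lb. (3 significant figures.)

Rearranging PE = m·g·h for m: m = PE/(g·h).
PE = 0.100 kWh = 3.600×10^5 J; h = 21500 in = 546.1 m; g = 9.810 m/s².
m = 67.20 kg
67.20 kg × (1 lb / 0.4536 kg) = 148.1 lb

148 lb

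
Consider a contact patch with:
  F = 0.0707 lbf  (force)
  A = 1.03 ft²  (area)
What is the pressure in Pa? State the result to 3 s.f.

3.29 Pa

P is given directly by: P = F/A.
F = 0.0707 lbf = 0.3145 N; A = 1.03 ft² = 0.09569 m².
P = 3.287 Pa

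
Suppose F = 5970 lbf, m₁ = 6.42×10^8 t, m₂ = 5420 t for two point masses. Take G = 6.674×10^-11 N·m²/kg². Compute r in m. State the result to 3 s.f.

From Newton's law of gravitation: r = √(G·m₁m₂/F).
F = 5970 lbf = 26556 N; m₁ = 6.42×10^8 t = 6.420×10^11 kg; m₂ = 5420 t = 5.420×10^6 kg; G = 6.674×10^-11 N·m²/kg².
r = 93.51 m

93.5 m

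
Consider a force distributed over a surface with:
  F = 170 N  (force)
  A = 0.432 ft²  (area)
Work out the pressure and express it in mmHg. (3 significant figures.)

P is given directly by: P = F/A.
F = 170 N; A = 0.432 ft² = 0.04013 m².
P = 4236 Pa  (the unit combination reduces to kg/(m·s²) = Pa)
4236 Pa × (1 mmHg / 133.3 Pa) = 31.77 mmHg

31.8 mmHg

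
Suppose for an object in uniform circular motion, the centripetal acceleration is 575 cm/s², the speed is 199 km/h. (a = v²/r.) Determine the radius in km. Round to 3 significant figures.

0.531 km

Rearranging a = v²/r for r: r = v²/a.
a = 575 cm/s² = 5.750 m/s²; v = 199 km/h = 55.28 m/s.
r = 531.4 m
531.4 m × (1 km / 1000 m) = 0.5314 km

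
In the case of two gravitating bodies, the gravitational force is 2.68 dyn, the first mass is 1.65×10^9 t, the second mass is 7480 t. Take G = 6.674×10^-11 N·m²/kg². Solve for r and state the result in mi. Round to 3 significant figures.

Rearranging F = G·m₁·m₂/r² for r: r = √(G·m₁m₂/F).
F = 2.68 dyn = 2.680×10^-5 N; m₁ = 1.65×10^9 t = 1.650×10^12 kg; m₂ = 7480 t = 7.480×10^6 kg; G = 6.674×10^-11 N·m²/kg².
r = 5.544×10^6 m
5.544×10^6 m × (1 mi / 1609 m) = 3445 mi

3440 mi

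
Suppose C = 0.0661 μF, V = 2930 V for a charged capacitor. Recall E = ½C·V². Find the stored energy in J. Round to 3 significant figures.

E is given directly by: E = ½CV².
C = 0.0661 μF = 6.610×10^-8 F; V = 2930 V.
E = 0.2837 J

0.284 J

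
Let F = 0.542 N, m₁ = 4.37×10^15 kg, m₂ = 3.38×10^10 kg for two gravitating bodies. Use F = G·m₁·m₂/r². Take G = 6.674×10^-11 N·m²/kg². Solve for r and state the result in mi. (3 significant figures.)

From Newton's law of gravitation: r = √(G·m₁m₂/F).
F = 0.542 N; m₁ = 4.37×10^15 kg; m₂ = 3.38×10^10 kg; G = 6.674×10^-11 N·m²/kg².
r = 1.349×10^8 m
1.349×10^8 m × (1 mi / 1609 m) = 83800 mi

83800 mi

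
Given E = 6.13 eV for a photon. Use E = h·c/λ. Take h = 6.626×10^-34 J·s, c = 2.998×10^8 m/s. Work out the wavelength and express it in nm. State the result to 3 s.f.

202 nm

Rearranging: λ = hc/E.
E = 6.13 eV = 9.821×10^-19 J; h = 6.626×10^-34 J·s; c = 2.998×10^8 m/s.
λ = 2.023×10^-7 m
2.023×10^-7 m × (1 nm / 1.000×10^-9 m) = 202.3 nm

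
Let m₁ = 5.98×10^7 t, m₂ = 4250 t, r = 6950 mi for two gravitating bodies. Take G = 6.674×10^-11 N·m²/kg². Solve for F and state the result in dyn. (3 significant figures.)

0.0136 dyn

F is given directly by: F = Gm₁m₂/r².
m₁ = 5.98×10^7 t = 5.980×10^10 kg; m₂ = 4250 t = 4.250×10^6 kg; r = 6950 mi = 1.118×10^7 m; G = 6.674×10^-11 N·m²/kg².
F = 1.356×10^-7 N  (the unit combination reduces to kg·m/s² = N)
1.356×10^-7 N × (1 dyn / 1.000×10^-5 N) = 0.01356 dyn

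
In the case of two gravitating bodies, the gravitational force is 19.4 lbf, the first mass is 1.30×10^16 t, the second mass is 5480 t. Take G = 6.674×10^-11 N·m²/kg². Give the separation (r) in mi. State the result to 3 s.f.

From Newton's law of gravitation: r = √(G·m₁m₂/F).
F = 19.4 lbf = 86.30 N; m₁ = 1.30×10^16 t = 1.300×10^19 kg; m₂ = 5480 t = 5.480×10^6 kg; G = 6.674×10^-11 N·m²/kg².
r = 7.423×10^6 m
7.423×10^6 m × (1 mi / 1609 m) = 4612 mi

4610 mi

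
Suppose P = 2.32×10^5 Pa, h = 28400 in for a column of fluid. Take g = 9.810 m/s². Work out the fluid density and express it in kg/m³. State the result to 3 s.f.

32.8 kg/m³

Rearranging P = ρ·g·h for ρ: ρ = P/(g·h).
P = 2.32×10^5 Pa; h = 28400 in = 721.4 m; g = 9.810 m/s².
ρ = 32.78 kg/m³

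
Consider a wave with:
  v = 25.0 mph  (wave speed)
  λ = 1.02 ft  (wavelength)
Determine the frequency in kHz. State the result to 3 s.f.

0.0359 kHz

Rearranging: f = v/λ.
v = 25.0 mph = 11.18 m/s; λ = 1.02 ft = 0.3109 m.
f = 35.95 Hz
35.95 Hz × (1 kHz / 1000 Hz) = 0.03595 kHz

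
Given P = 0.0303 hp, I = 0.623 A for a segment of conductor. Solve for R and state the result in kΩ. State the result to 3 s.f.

Solving P = I²R for R: R = P/I².
P = 0.0303 hp = 22.59 W; I = 0.623 A.
R = 58.21 Ω
58.21 Ω × (1 kΩ / 1000 Ω) = 0.05821 kΩ

0.0582 kΩ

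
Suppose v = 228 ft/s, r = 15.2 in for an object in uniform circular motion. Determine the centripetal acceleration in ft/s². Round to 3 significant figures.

Directly: a = v²/r.
v = 228 ft/s = 69.49 m/s; r = 15.2 in = 0.3861 m.
a = 12509 m/s²
12509 m/s² × (1 ft/s² / 0.3048 m/s²) = 41040 ft/s²

41000 ft/s²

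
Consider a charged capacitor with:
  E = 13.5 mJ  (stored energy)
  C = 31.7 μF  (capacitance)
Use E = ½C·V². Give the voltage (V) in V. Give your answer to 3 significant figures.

Rearranging E = ½C·V² for V: V = √(2E/C).
E = 13.5 mJ = 0.01350 J; C = 31.7 μF = 3.170×10^-5 F.
V = 29.18 V  (the unit combination reduces to kg·m²/(A·s³) = V)

29.2 V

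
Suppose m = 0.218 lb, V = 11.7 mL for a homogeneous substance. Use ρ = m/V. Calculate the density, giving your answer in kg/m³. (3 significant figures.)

8450 kg/m³

ρ is given directly by: ρ = m/V.
m = 0.218 lb = 0.09888 kg; V = 11.7 mL = 1.170×10^-5 m³.
ρ = 8452 kg/m³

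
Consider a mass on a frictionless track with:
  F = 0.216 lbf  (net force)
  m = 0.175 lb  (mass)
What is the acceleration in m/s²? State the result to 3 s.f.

12.1 m/s²

From Newton's second law: a = F/m.
F = 0.216 lbf = 0.9608 N; m = 0.175 lb = 0.07938 kg.
a = 12.10 m/s²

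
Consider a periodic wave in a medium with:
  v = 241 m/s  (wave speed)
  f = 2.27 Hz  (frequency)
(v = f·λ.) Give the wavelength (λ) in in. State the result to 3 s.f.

Solving v = f·λ for λ: λ = v/f.
v = 241 m/s; f = 2.27 Hz.
λ = 106.2 m
106.2 m × (1 in / 0.02540 m) = 4180 in

4180 in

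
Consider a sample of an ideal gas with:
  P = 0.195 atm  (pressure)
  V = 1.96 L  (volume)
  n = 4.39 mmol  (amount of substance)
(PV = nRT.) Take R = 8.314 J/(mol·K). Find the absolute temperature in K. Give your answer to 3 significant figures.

1060 K

Rearranging PV = nRT for T: T = PV/(nR).
P = 0.195 atm = 19758 Pa; V = 1.96 L = 0.001960 m³; n = 4.39 mmol = 0.004390 mol; R = 8.314 J/(mol·K).
T = 1061 K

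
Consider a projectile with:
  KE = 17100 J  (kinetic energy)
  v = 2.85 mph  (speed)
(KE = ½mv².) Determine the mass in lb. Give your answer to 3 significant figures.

Rearranging KE = ½mv² for m: m = 2·KE/v².
KE = 17100 J; v = 2.85 mph = 1.274 m/s.
m = 21069 kg
21069 kg × (1 lb / 0.4536 kg) = 46449 lb

46400 lb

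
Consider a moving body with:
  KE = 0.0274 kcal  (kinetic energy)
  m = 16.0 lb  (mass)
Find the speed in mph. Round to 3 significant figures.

Solving KE = ½mv² for v: v = √(2·KE/m).
KE = 0.0274 kcal = 114.6 J; m = 16.0 lb = 7.257 kg.
v = 5.621 m/s
5.621 m/s × (1 mph / 0.4470 m/s) = 12.57 mph

12.6 mph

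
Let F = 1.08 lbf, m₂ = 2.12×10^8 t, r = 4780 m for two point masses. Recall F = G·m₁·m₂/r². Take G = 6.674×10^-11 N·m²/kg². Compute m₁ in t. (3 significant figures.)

Rearranging: m₁ = F·r²/(G·m₂).
F = 1.08 lbf = 4.804 N; m₂ = 2.12×10^8 t = 2.120×10^11 kg; r = 4780 m; G = 6.674×10^-11 N·m²/kg².
m₁ = 7.758×10^6 kg
7.758×10^6 kg × (1 t / 1000 kg) = 7758 t

7760 t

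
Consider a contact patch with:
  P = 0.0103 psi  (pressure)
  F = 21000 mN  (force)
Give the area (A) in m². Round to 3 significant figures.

Solving P = F/A for A: A = F/P.
P = 0.0103 psi = 71.02 Pa; F = 21000 mN = 21.00 N.
A = 0.2957 m²

0.296 m²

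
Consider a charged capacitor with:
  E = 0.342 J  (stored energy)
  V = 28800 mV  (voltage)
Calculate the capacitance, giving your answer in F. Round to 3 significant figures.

8.25×10^-4 F

Rearranging E = ½C·V² for C: C = 2E/V².
E = 0.342 J; V = 28800 mV = 28.80 V.
C = 8.247×10^-4 F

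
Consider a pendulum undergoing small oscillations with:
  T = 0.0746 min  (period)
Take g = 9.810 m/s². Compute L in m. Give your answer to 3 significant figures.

Solving T = 2π√(L/g) for L: L = g·(T/2π)².
T = 0.0746 min = 4.476 s; g = 9.810 m/s².
L = 4.978 m

4.98 m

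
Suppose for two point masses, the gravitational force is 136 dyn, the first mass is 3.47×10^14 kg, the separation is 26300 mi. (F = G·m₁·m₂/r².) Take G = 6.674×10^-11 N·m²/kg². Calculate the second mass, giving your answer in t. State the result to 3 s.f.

1.05×10^5 t

From Newton's law of gravitation: m₂ = F·r²/(G·m₁).
F = 136 dyn = 0.001360 N; m₁ = 3.47×10^14 kg; r = 26300 mi = 4.233×10^7 m; G = 6.674×10^-11 N·m²/kg².
m₂ = 1.052×10^8 kg
1.052×10^8 kg × (1 t / 1000 kg) = 1.052×10^5 t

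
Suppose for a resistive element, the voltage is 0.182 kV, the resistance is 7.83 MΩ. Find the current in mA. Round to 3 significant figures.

0.0232 mA

Solving V = I·R for I: I = V/R.
V = 0.182 kV = 182.0 V; R = 7.83 MΩ = 7.830×10^6 Ω.
I = 2.324×10^-5 A
2.324×10^-5 A × (1 mA / 0.001000 A) = 0.02324 mA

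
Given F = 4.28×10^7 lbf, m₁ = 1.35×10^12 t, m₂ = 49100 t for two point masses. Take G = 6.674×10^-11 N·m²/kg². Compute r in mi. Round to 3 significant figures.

0.0947 mi

From Newton's law of gravitation: r = √(G·m₁m₂/F).
F = 4.28×10^7 lbf = 1.904×10^8 N; m₁ = 1.35×10^12 t = 1.350×10^15 kg; m₂ = 49100 t = 4.910×10^7 kg; G = 6.674×10^-11 N·m²/kg².
r = 152.4 m
152.4 m × (1 mi / 1609 m) = 0.09472 mi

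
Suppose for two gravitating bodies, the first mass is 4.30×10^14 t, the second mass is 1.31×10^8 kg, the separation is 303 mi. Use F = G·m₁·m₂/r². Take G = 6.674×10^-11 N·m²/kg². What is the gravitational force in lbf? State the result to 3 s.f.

3550 lbf

From Newton's law of gravitation: F = Gm₁m₂/r².
m₁ = 4.30×10^14 t = 4.300×10^17 kg; m₂ = 1.31×10^8 kg; r = 303 mi = 4.876×10^5 m; G = 6.674×10^-11 N·m²/kg².
F = 15810 N  (the unit combination reduces to kg·m/s² = N)
15810 N × (1 lbf / 4.448 N) = 3554 lbf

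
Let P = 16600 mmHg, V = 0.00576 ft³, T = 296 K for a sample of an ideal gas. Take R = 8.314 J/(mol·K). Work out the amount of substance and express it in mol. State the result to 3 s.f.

From the ideal-gas law: n = PV/(RT).
P = 16600 mmHg = 2.213×10^6 Pa; V = 0.00576 ft³ = 1.631×10^-4 m³; T = 296 K; R = 8.314 J/(mol·K).
n = 0.1467 mol

0.147 mol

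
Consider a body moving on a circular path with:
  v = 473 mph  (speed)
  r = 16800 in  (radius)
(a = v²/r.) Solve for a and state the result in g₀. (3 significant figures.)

10.7 g₀

Directly: a = v²/r.
v = 473 mph = 211.4 m/s; r = 16800 in = 426.7 m.
a = 104.8 m/s²
104.8 m/s² × (1 g₀ / 9.807 m/s²) = 10.68 g₀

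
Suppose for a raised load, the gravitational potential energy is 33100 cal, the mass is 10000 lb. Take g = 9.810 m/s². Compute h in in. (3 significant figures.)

123 in

Solving PE = m·g·h for h: h = PE/(m·g).
PE = 33100 cal = 1.385×10^5 J; m = 10000 lb = 4536 kg; g = 9.810 m/s².
h = 3.112 m
3.112 m × (1 in / 0.02540 m) = 122.5 in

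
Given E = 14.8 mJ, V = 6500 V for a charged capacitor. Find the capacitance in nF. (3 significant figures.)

Rearranging: C = 2E/V².
E = 14.8 mJ = 0.01480 J; V = 6500 V.
C = 7.006×10^-10 F
7.006×10^-10 F × (1 nF / 1.000×10^-9 F) = 0.7006 nF

0.701 nF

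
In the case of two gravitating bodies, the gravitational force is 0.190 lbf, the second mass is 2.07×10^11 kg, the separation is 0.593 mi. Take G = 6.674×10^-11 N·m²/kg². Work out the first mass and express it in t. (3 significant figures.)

Solving F = G·m₁·m₂/r² for m₁: m₁ = F·r²/(G·m₂).
F = 0.190 lbf = 0.8452 N; m₂ = 2.07×10^11 kg; r = 0.593 mi = 954.3 m; G = 6.674×10^-11 N·m²/kg².
m₁ = 55717 kg
55717 kg × (1 t / 1000 kg) = 55.72 t

55.7 t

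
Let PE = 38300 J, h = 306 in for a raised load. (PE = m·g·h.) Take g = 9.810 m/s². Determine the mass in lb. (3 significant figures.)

1110 lb

Solving PE = m·g·h for m: m = PE/(g·h).
PE = 38300 J; h = 306 in = 7.772 m; g = 9.810 m/s².
m = 502.3 kg
502.3 kg × (1 lb / 0.4536 kg) = 1107 lb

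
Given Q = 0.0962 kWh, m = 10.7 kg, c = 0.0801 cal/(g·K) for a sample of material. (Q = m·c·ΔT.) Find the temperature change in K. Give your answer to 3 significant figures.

96.6 K

Rearranging Q = m·c·ΔT for ΔT: ΔT = Q/(m·c).
Q = 0.0962 kWh = 3.463×10^5 J; m = 10.7 kg; c = 0.0801 cal/(g·K) = 335.1 J/(kg·K).
ΔT = 96.58 K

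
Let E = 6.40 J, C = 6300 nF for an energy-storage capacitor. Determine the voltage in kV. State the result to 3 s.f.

Solving E = ½C·V² for V: V = √(2E/C).
E = 6.40 J; C = 6300 nF = 6.300×10^-6 F.
V = 1425 V  (the unit combination reduces to kg·m²/(A·s³) = V)
1425 V × (1 kV / 1000 V) = 1.425 kV

1.43 kV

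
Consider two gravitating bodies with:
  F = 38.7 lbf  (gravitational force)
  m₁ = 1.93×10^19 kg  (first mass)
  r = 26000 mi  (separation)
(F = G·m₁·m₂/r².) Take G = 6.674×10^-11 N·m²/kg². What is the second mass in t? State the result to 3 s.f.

Rearranging F = G·m₁·m₂/r² for m₂: m₂ = F·r²/(G·m₁).
F = 38.7 lbf = 172.1 N; m₁ = 1.93×10^19 kg; r = 26000 mi = 4.184×10^7 m; G = 6.674×10^-11 N·m²/kg².
m₂ = 2.340×10^8 kg
2.340×10^8 kg × (1 t / 1000 kg) = 2.340×10^5 t

2.34×10^5 t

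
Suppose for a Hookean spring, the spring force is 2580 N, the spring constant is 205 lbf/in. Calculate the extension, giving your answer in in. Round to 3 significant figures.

From Hooke's law: x = F/k.
F = 2580 N; k = 205 lbf/in = 35901 N/m.
x = 0.07186 m
0.07186 m × (1 in / 0.02540 m) = 2.829 in

2.83 in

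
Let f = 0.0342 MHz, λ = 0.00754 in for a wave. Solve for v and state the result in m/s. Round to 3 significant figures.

v is given directly by: v = fλ.
f = 0.0342 MHz = 34200 Hz; λ = 0.00754 in = 1.915×10^-4 m.
v = 6.550 m/s

6.55 m/s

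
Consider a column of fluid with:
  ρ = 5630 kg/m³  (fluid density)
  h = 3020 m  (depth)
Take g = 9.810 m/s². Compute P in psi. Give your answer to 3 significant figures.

Directly: P = ρgh.
ρ = 5630 kg/m³; h = 3020 m; g = 9.810 m/s².
P = 1.668×10^8 Pa  (the unit combination reduces to kg/(m·s²) = Pa)
1.668×10^8 Pa × (1 psi / 6895 Pa) = 24192 psi

24200 psi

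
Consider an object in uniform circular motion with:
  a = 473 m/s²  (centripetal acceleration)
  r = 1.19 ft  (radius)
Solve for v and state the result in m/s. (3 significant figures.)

Rearranging: v = √(a·r).
a = 473 m/s²; r = 1.19 ft = 0.3627 m.
v = 13.10 m/s

13.1 m/s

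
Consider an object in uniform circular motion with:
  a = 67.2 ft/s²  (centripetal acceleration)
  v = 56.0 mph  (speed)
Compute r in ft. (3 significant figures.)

100 ft

Solving a = v²/r for r: r = v²/a.
a = 67.2 ft/s² = 20.48 m/s²; v = 56.0 mph = 25.03 m/s.
r = 30.60 m
30.60 m × (1 ft / 0.3048 m) = 100.4 ft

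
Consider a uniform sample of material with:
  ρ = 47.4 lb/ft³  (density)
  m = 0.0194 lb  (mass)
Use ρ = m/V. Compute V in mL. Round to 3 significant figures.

11.6 mL

Solving ρ = m/V for V: V = m/ρ.
ρ = 47.4 lb/ft³ = 759.3 kg/m³; m = 0.0194 lb = 0.008800 kg.
V = 1.159×10^-5 m³
1.159×10^-5 m³ × (1 mL / 1.000×10^-6 m³) = 11.59 mL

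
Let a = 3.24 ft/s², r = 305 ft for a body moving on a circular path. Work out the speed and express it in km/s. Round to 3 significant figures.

0.00958 km/s

Rearranging a = v²/r for v: v = √(a·r).
a = 3.24 ft/s² = 0.9876 m/s²; r = 305 ft = 92.96 m.
v = 9.582 m/s
9.582 m/s × (1 km/s / 1000 m/s) = 0.009582 km/s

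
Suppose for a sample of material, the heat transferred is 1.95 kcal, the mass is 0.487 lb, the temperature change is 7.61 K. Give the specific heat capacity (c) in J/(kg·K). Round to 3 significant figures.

Rearranging Q = m·c·ΔT for c: c = Q/(m·ΔT).
Q = 1.95 kcal = 8159 J; m = 0.487 lb = 0.2209 kg; ΔT = 7.61 K.
c = 4853 J/(kg·K)

4850 J/(kg·K)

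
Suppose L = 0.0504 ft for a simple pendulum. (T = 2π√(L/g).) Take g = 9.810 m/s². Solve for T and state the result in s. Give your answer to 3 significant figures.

0.249 s

T is given directly by: T = 2π√(L/g).
L = 0.0504 ft = 0.01536 m; g = 9.810 m/s².
T = 0.2486 s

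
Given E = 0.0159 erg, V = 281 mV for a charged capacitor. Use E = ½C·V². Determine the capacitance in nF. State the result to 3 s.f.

Solving E = ½C·V² for C: C = 2E/V².
E = 0.0159 erg = 1.590×10^-9 J; V = 281 mV = 0.2810 V.
C = 4.027×10^-8 F
4.027×10^-8 F × (1 nF / 1.000×10^-9 F) = 40.27 nF

40.3 nF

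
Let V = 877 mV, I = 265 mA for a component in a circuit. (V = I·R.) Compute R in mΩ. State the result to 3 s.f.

3310 mΩ

From Ohm's law: R = V/I.
V = 877 mV = 0.8770 V; I = 265 mA = 0.2650 A.
R = 3.309 Ω
3.309 Ω × (1 mΩ / 0.001000 Ω) = 3309 mΩ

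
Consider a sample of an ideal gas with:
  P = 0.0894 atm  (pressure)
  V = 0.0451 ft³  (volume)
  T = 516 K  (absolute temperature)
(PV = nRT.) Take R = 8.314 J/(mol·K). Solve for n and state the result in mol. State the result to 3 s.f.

From the ideal-gas law: n = PV/(RT).
P = 0.0894 atm = 9058 Pa; V = 0.0451 ft³ = 0.001277 m³; T = 516 K; R = 8.314 J/(mol·K).
n = 0.002697 mol

0.00270 mol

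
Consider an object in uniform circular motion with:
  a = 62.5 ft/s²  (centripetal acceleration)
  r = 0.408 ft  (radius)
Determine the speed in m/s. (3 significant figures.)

Solving a = v²/r for v: v = √(a·r).
a = 62.5 ft/s² = 19.05 m/s²; r = 0.408 ft = 0.1244 m.
v = 1.539 m/s

1.54 m/s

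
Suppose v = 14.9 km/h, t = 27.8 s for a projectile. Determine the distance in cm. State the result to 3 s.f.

11500 cm

Solving v = d/t for d: d = v·t.
v = 14.9 km/h = 4.139 m/s; t = 27.8 s.
d = 115.1 m
115.1 m × (1 cm / 0.01000 m) = 11506 cm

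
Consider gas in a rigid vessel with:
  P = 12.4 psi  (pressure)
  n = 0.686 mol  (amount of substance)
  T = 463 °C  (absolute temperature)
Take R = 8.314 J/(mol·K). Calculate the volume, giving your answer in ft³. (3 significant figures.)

1.73 ft³

From the ideal-gas law: V = nRT/P.
P = 12.4 psi = 85495 Pa; n = 0.686 mol; T = 463 °C = 736.1 K; R = 8.314 J/(mol·K).
V = 0.04911 m³
0.04911 m³ × (1 ft³ / 0.02832 m³) = 1.734 ft³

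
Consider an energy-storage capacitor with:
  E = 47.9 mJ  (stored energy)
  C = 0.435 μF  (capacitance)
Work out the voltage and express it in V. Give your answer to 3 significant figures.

469 V

Rearranging E = ½C·V² for V: V = √(2E/C).
E = 47.9 mJ = 0.04790 J; C = 0.435 μF = 4.350×10^-7 F.
V = 469.3 V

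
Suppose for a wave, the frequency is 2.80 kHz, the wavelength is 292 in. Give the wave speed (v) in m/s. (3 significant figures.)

v is given directly by: v = fλ.
f = 2.80 kHz = 2800 Hz; λ = 292 in = 7.417 m.
v = 20767 m/s

20800 m/s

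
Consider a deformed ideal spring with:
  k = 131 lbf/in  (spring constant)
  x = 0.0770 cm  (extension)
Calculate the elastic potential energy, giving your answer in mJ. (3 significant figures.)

Directly: U = ½kx².
k = 131 lbf/in = 22942 N/m; x = 0.0770 cm = 7.700×10^-4 m.
U = 0.006801 J
0.006801 J × (1 mJ / 0.001000 J) = 6.801 mJ

6.80 mJ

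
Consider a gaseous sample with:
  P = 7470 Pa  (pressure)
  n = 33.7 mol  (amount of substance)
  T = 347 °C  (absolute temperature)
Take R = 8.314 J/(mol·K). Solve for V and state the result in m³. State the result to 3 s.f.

From the ideal-gas law: V = nRT/P.
P = 7470 Pa; n = 33.7 mol; T = 347 °C = 620.1 K; R = 8.314 J/(mol·K).
V = 23.26 m³

23.3 m³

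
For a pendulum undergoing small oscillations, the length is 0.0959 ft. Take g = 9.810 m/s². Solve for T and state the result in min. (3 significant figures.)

0.00572 min

Directly: T = 2π√(L/g).
L = 0.0959 ft = 0.02923 m; g = 9.810 m/s².
T = 0.3430 s
0.3430 s × (1 min / 60.00 s) = 0.005716 min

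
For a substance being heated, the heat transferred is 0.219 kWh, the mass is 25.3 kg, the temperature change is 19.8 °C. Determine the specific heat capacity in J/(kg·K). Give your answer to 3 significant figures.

Solving Q = m·c·ΔT for c: c = Q/(m·ΔT).
Q = 0.219 kWh = 7.884×10^5 J; m = 25.3 kg; ΔT = 19.8 °C = 19.80 K.
c = 1574 J/(kg·K)

1570 J/(kg·K)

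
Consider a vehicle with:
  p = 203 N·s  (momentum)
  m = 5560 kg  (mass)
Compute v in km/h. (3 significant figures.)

0.131 km/h

Rearranging: v = p/m.
p = 203 N·s = 203.0 kg·m/s; m = 5560 kg.
v = 0.03651 m/s
0.03651 m/s × (1 km/h / 0.2778 m/s) = 0.1314 km/h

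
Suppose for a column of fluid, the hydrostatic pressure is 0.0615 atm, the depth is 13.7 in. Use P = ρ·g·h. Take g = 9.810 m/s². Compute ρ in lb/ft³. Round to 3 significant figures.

Rearranging: ρ = P/(g·h).
P = 0.0615 atm = 6231 Pa; h = 13.7 in = 0.3480 m; g = 9.810 m/s².
ρ = 1825 kg/m³
1825 kg/m³ × (1 lb/ft³ / 16.02 kg/m³) = 114.0 lb/ft³

114 lb/ft³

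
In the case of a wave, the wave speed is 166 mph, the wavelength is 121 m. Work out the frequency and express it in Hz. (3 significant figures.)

0.613 Hz

Rearranging: f = v/λ.
v = 166 mph = 74.21 m/s; λ = 121 m.
f = 0.6133 Hz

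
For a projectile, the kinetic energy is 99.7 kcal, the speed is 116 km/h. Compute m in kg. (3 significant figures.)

Rearranging KE = ½mv² for m: m = 2·KE/v².
KE = 99.7 kcal = 4.171×10^5 J; v = 116 km/h = 32.22 m/s.
m = 803.5 kg

804 kg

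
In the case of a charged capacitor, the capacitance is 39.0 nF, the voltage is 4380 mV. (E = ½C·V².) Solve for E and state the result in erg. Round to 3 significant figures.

3.74 erg

E is given directly by: E = ½CV².
C = 39.0 nF = 3.900×10^-8 F; V = 4380 mV = 4.380 V.
E = 3.741×10^-7 J
3.741×10^-7 J × (1 erg / 1.000×10^-7 J) = 3.741 erg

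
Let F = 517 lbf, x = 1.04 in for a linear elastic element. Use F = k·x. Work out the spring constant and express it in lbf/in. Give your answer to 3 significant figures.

From Hooke's law: k = F/x.
F = 517 lbf = 2300 N; x = 1.04 in = 0.02642 m.
k = 87058 N/m
87058 N/m × (1 lbf/in / 175.1 N/m) = 497.1 lbf/in

497 lbf/in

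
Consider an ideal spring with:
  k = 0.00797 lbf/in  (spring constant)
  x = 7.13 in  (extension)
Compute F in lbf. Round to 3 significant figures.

From Hooke's law: F = kx.
k = 0.00797 lbf/in = 1.396 N/m; x = 7.13 in = 0.1811 m.
F = 0.2528 N
0.2528 N × (1 lbf / 4.448 N) = 0.05683 lbf

0.0568 lbf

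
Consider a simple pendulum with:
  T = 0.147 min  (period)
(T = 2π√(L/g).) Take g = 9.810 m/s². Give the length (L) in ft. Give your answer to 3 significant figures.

Solving T = 2π√(L/g) for L: L = g·(T/2π)².
T = 0.147 min = 8.820 s; g = 9.810 m/s².
L = 19.33 m
19.33 m × (1 ft / 0.3048 m) = 63.42 ft

63.4 ft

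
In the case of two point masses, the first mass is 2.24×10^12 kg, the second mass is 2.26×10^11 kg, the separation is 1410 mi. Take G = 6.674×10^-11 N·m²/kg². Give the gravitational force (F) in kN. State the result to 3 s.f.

0.00656 kN

From Newton's law of gravitation: F = Gm₁m₂/r².
m₁ = 2.24×10^12 kg; m₂ = 2.26×10^11 kg; r = 1410 mi = 2.269×10^6 m; G = 6.674×10^-11 N·m²/kg².
F = 6.562 N
6.562 N × (1 kN / 1000 N) = 0.006562 kN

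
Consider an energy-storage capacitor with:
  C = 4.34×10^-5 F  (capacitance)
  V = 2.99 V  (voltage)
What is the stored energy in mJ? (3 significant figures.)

0.194 mJ

E is given directly by: E = ½CV².
C = 4.34×10^-5 F; V = 2.99 V.
E = 1.940×10^-4 J  (the unit combination reduces to kg·m²/s² = J)
1.940×10^-4 J × (1 mJ / 0.001000 J) = 0.1940 mJ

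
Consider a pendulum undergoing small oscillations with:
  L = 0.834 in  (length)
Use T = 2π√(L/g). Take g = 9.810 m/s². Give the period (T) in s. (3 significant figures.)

T is given directly by: T = 2π√(L/g).
L = 0.834 in = 0.02118 m; g = 9.810 m/s².
T = 0.2920 s

0.292 s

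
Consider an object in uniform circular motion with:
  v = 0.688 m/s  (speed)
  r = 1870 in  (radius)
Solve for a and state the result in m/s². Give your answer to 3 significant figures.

0.00997 m/s²

a is given directly by: a = v²/r.
v = 0.688 m/s; r = 1870 in = 47.50 m.
a = 0.009966 m/s²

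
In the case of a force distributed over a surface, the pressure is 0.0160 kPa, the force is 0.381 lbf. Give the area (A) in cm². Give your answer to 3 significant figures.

1060 cm²

Rearranging: A = F/P.
P = 0.0160 kPa = 16.00 Pa; F = 0.381 lbf = 1.695 N.
A = 0.1059 m²
0.1059 m² × (1 cm² / 1.000×10^-4 m²) = 1059 cm²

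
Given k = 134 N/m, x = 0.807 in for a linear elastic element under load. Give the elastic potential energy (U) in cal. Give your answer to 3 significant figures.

0.00673 cal

U is given directly by: U = ½kx².
k = 134 N/m; x = 0.807 in = 0.02050 m.
U = 0.02815 J
0.02815 J × (1 cal / 4.184 J) = 0.006728 cal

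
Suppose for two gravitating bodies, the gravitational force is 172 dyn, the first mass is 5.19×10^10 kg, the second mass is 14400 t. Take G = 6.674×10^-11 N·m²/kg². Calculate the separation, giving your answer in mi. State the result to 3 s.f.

106 mi

From Newton's law of gravitation: r = √(G·m₁m₂/F).
F = 172 dyn = 0.001720 N; m₁ = 5.19×10^10 kg; m₂ = 14400 t = 1.440×10^7 kg; G = 6.674×10^-11 N·m²/kg².
r = 1.703×10^5 m
1.703×10^5 m × (1 mi / 1609 m) = 105.8 mi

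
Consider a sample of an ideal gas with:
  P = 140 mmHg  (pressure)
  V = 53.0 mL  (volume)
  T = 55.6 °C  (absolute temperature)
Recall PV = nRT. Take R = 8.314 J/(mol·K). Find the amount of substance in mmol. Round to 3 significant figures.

From the ideal-gas law: n = PV/(RT).
P = 140 mmHg = 18665 Pa; V = 53.0 mL = 5.300×10^-5 m³; T = 55.6 °C = 328.8 K; R = 8.314 J/(mol·K).
n = 3.619×10^-4 mol
3.619×10^-4 mol × (1 mmol / 0.001000 mol) = 0.3619 mmol

0.362 mmol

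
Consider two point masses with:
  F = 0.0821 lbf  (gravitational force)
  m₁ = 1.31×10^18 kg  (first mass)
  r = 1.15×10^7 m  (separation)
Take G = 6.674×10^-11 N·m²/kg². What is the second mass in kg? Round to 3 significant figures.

Solving F = G·m₁·m₂/r² for m₂: m₂ = F·r²/(G·m₁).
F = 0.0821 lbf = 0.3652 N; m₁ = 1.31×10^18 kg; r = 1.15×10^7 m; G = 6.674×10^-11 N·m²/kg².
m₂ = 5.524×10^5 kg

5.52×10^5 kg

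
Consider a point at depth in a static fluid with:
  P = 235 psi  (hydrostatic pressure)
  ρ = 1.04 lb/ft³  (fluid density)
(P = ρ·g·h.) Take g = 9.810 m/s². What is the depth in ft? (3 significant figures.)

32500 ft

Rearranging: h = P/(ρ·g).
P = 235 psi = 1.620×10^6 Pa; ρ = 1.04 lb/ft³ = 16.66 kg/m³; g = 9.810 m/s².
h = 9914 m
9914 m × (1 ft / 0.3048 m) = 32527 ft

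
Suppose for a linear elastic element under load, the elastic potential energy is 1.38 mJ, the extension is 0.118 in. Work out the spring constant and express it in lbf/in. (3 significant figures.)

1.75 lbf/in

Solving U = ½k·x² for k: k = 2U/x².
U = 1.38 mJ = 0.001380 J; x = 0.118 in = 0.002997 m.
k = 307.2 N/m
307.2 N/m × (1 lbf/in / 175.1 N/m) = 1.754 lbf/in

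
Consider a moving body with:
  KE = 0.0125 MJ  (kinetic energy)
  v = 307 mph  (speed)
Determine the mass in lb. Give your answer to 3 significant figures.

2.93 lb

Rearranging: m = 2·KE/v².
KE = 0.0125 MJ = 12500 J; v = 307 mph = 137.2 m/s.
m = 1.327 kg
1.327 kg × (1 lb / 0.4536 kg) = 2.926 lb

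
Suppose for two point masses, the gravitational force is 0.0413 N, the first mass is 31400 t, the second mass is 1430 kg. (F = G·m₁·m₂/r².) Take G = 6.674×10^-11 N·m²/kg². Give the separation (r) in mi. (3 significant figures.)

Rearranging F = G·m₁·m₂/r² for r: r = √(G·m₁m₂/F).
F = 0.0413 N; m₁ = 31400 t = 3.140×10^7 kg; m₂ = 1430 kg; G = 6.674×10^-11 N·m²/kg².
r = 8.518 m
8.518 m × (1 mi / 1609 m) = 0.005293 mi

0.00529 mi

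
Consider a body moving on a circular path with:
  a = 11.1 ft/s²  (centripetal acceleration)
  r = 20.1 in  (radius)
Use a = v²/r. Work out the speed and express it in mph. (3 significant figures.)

2.94 mph

Rearranging a = v²/r for v: v = √(a·r).
a = 11.1 ft/s² = 3.383 m/s²; r = 20.1 in = 0.5105 m.
v = 1.314 m/s
1.314 m/s × (1 mph / 0.4470 m/s) = 2.940 mph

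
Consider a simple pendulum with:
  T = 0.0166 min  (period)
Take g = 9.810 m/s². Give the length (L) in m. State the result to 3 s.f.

Solving T = 2π√(L/g) for L: L = g·(T/2π)².
T = 0.0166 min = 0.9960 s; g = 9.810 m/s².
L = 0.2465 m

0.247 m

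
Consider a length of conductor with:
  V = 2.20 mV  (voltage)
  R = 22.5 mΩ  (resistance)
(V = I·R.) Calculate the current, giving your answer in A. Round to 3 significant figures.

Rearranging: I = V/R.
V = 2.20 mV = 0.002200 V; R = 22.5 mΩ = 0.02250 Ω.
I = 0.09778 A

0.0978 A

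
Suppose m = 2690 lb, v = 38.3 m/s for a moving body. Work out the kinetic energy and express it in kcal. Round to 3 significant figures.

Directly: KE = ½mv².
m = 2690 lb = 1220 kg; v = 38.3 m/s.
KE = 8.949×10^5 J
8.949×10^5 J × (1 kcal / 4184 J) = 213.9 kcal

214 kcal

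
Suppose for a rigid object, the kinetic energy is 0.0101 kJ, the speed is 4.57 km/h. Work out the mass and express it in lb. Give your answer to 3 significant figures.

27.6 lb

Solving KE = ½mv² for m: m = 2·KE/v².
KE = 0.0101 kJ = 10.10 J; v = 4.57 km/h = 1.269 m/s.
m = 12.53 kg
12.53 kg × (1 lb / 0.4536 kg) = 27.63 lb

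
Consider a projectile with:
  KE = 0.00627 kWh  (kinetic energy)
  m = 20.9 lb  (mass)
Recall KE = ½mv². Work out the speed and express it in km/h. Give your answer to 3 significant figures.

Rearranging: v = √(2·KE/m).
KE = 0.00627 kWh = 22572 J; m = 20.9 lb = 9.480 kg.
v = 69.01 m/s
69.01 m/s × (1 km/h / 0.2778 m/s) = 248.4 km/h

248 km/h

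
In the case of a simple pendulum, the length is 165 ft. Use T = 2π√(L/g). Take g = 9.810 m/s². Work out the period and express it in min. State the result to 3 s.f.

0.237 min

Directly: T = 2π√(L/g).
L = 165 ft = 50.29 m; g = 9.810 m/s².
T = 14.23 s
14.23 s × (1 min / 60.00 s) = 0.2371 min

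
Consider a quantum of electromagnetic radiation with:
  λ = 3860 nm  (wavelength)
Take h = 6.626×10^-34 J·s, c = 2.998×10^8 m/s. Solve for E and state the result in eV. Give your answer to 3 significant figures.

Directly: E = hc/λ.
λ = 3860 nm = 3.860×10^-6 m; h = 6.626×10^-34 J·s; c = 2.998×10^8 m/s.
E = 5.146×10^-20 J  (the unit combination reduces to kg·m²/s² = J)
5.146×10^-20 J × (1 eV / 1.602×10^-19 J) = 0.3212 eV

0.321 eV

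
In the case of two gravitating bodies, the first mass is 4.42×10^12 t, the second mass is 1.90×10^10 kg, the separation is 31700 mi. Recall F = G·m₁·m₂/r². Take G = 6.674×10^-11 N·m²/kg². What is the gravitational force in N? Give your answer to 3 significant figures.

2.15 N

F is given directly by: F = Gm₁m₂/r².
m₁ = 4.42×10^12 t = 4.420×10^15 kg; m₂ = 1.90×10^10 kg; r = 31700 mi = 5.102×10^7 m; G = 6.674×10^-11 N·m²/kg².
F = 2.154 N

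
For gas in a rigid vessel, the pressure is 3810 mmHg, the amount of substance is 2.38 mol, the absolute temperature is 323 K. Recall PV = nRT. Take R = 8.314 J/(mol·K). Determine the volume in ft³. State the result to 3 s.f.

0.444 ft³

From the ideal-gas law: V = nRT/P.
P = 3810 mmHg = 5.080×10^5 Pa; n = 2.38 mol; T = 323 K; R = 8.314 J/(mol·K).
V = 0.01258 m³
0.01258 m³ × (1 ft³ / 0.02832 m³) = 0.4443 ft³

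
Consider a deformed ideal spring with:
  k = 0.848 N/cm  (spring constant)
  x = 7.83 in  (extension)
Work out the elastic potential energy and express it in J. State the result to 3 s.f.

1.68 J

Directly: U = ½kx².
k = 0.848 N/cm = 84.80 N/m; x = 7.83 in = 0.1989 m.
U = 1.677 J  (the unit combination reduces to kg·m²/s² = J)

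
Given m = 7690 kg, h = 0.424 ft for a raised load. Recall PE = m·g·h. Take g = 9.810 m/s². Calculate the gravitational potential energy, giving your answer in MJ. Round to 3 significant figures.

Directly: PE = mgh.
m = 7690 kg; h = 0.424 ft = 0.1292 m; g = 9.810 m/s².
PE = 9749 J  (the unit combination reduces to kg·m²/s² = J)
9749 J × (1 MJ / 1.000×10^6 J) = 0.009749 MJ

0.00975 MJ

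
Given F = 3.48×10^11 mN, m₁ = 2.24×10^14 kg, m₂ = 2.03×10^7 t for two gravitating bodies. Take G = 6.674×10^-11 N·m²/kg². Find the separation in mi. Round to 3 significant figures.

From Newton's law of gravitation: r = √(G·m₁m₂/F).
F = 3.48×10^11 mN = 3.480×10^8 N; m₁ = 2.24×10^14 kg; m₂ = 2.03×10^7 t = 2.030×10^10 kg; G = 6.674×10^-11 N·m²/kg².
r = 933.8 m
933.8 m × (1 mi / 1609 m) = 0.5803 mi

0.580 mi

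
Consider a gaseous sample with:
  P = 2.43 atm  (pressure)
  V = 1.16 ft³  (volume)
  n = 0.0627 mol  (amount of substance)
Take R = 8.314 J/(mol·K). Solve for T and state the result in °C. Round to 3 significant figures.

15200 °C

Rearranging: T = PV/(nR).
P = 2.43 atm = 2.462×10^5 Pa; V = 1.16 ft³ = 0.03285 m³; n = 0.0627 mol; R = 8.314 J/(mol·K).
T = 15515 K
15515 K − 273.15 = 15242 °C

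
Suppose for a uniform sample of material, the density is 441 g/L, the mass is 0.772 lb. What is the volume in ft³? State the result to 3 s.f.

0.0280 ft³

Rearranging ρ = m/V for V: V = m/ρ.
ρ = 441 g/L = 441.0 kg/m³; m = 0.772 lb = 0.3502 kg.
V = 7.940×10^-4 m³
7.940×10^-4 m³ × (1 ft³ / 0.02832 m³) = 0.02804 ft³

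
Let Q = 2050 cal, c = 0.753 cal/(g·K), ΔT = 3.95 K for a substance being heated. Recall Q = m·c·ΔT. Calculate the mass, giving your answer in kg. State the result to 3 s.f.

0.689 kg

Rearranging: m = Q/(c·ΔT).
Q = 2050 cal = 8577 J; c = 0.753 cal/(g·K) = 3151 J/(kg·K); ΔT = 3.95 K.
m = 0.6892 kg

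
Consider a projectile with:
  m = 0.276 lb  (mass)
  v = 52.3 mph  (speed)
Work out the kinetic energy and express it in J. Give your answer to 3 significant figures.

34.2 J

Directly: KE = ½mv².
m = 0.276 lb = 0.1252 kg; v = 52.3 mph = 23.38 m/s.
KE = 34.22 J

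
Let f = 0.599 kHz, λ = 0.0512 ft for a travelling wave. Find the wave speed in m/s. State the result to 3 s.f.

9.35 m/s

Directly: v = fλ.
f = 0.599 kHz = 599.0 Hz; λ = 0.0512 ft = 0.01561 m.
v = 9.348 m/s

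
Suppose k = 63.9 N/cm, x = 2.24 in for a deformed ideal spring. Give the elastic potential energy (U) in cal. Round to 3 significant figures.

2.47 cal

Directly: U = ½kx².
k = 63.9 N/cm = 6390 N/m; x = 2.24 in = 0.05690 m.
U = 10.34 J
10.34 J × (1 cal / 4.184 J) = 2.472 cal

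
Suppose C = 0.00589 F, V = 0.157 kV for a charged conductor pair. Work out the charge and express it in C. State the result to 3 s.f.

Solving C = Q/V for Q: Q = CV.
C = 0.00589 F; V = 0.157 kV = 157.0 V.
Q = 0.9247 C

0.925 C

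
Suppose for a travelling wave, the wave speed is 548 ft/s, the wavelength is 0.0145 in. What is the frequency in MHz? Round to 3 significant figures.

Rearranging v = f·λ for f: f = v/λ.
v = 548 ft/s = 167.0 m/s; λ = 0.0145 in = 3.683×10^-4 m.
f = 4.535×10^5 Hz
4.535×10^5 Hz × (1 MHz / 1.000×10^6 Hz) = 0.4535 MHz

0.454 MHz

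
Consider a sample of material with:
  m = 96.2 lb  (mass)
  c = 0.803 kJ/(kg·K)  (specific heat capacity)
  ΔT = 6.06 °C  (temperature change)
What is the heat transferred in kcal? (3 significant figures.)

50.8 kcal

Directly: Q = mcΔT.
m = 96.2 lb = 43.64 kg; c = 0.803 kJ/(kg·K) = 803.0 J/(kg·K); ΔT = 6.06 °C = 6.060 K.
Q = 2.123×10^5 J
2.123×10^5 J × (1 kcal / 4184 J) = 50.75 kcal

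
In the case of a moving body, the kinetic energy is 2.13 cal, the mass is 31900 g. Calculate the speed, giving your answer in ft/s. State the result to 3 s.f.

Rearranging: v = √(2·KE/m).
KE = 2.13 cal = 8.912 J; m = 31900 g = 31.90 kg.
v = 0.7475 m/s
0.7475 m/s × (1 ft/s / 0.3048 m/s) = 2.452 ft/s

2.45 ft/s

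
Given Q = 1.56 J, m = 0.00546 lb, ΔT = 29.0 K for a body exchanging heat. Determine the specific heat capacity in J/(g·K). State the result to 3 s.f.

0.0217 J/(g·K)

Rearranging Q = m·c·ΔT for c: c = Q/(m·ΔT).
Q = 1.56 J; m = 0.00546 lb = 0.002477 kg; ΔT = 29.0 K.
c = 21.72 J/(kg·K)
21.72 J/(kg·K) × (1 J/(g·K) / 1000 J/(kg·K)) = 0.02172 J/(g·K)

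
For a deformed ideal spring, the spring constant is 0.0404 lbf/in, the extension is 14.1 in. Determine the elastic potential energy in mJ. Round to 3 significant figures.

454 mJ

U is given directly by: U = ½kx².
k = 0.0404 lbf/in = 7.075 N/m; x = 14.1 in = 0.3581 m.
U = 0.4537 J  (the unit combination reduces to kg·m²/s² = J)
0.4537 J × (1 mJ / 0.001000 J) = 453.7 mJ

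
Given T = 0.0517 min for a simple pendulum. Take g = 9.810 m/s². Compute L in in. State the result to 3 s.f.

Solving T = 2π√(L/g) for L: L = g·(T/2π)².
T = 0.0517 min = 3.102 s; g = 9.810 m/s².
L = 2.391 m
2.391 m × (1 in / 0.02540 m) = 94.14 in

94.1 in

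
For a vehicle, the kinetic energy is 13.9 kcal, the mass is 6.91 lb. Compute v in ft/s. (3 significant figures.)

Rearranging KE = ½mv² for v: v = √(2·KE/m).
KE = 13.9 kcal = 58158 J; m = 6.91 lb = 3.134 kg.
v = 192.6 m/s
192.6 m/s × (1 ft/s / 0.3048 m/s) = 632.0 ft/s

632 ft/s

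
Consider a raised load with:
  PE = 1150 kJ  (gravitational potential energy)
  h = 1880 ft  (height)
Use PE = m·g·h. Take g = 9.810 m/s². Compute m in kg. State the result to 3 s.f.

Rearranging PE = m·g·h for m: m = PE/(g·h).
PE = 1150 kJ = 1.150×10^6 J; h = 1880 ft = 573.0 m; g = 9.810 m/s².
m = 204.6 kg

205 kg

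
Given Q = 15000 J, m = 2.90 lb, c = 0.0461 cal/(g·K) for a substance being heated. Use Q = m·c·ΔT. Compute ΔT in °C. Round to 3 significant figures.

Solving Q = m·c·ΔT for ΔT: ΔT = Q/(m·c).
Q = 15000 J; m = 2.90 lb = 1.315 kg; c = 0.0461 cal/(g·K) = 192.9 J/(kg·K).
ΔT = 59.12 K
Since 1 °C = 1 K, 59.12 °C.

59.1 °C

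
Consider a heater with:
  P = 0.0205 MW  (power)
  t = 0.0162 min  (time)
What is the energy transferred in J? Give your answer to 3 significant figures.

Rearranging P = W/t for W: W = P·t.
P = 0.0205 MW = 20500 W; t = 0.0162 min = 0.9720 s.
W = 19926 J

19900 J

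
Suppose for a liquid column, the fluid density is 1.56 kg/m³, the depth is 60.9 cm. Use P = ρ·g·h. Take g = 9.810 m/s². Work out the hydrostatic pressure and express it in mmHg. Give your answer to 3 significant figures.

P is given directly by: P = ρgh.
ρ = 1.56 kg/m³; h = 60.9 cm = 0.6090 m; g = 9.810 m/s².
P = 9.320 Pa
9.320 Pa × (1 mmHg / 133.3 Pa) = 0.06991 mmHg

0.0699 mmHg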